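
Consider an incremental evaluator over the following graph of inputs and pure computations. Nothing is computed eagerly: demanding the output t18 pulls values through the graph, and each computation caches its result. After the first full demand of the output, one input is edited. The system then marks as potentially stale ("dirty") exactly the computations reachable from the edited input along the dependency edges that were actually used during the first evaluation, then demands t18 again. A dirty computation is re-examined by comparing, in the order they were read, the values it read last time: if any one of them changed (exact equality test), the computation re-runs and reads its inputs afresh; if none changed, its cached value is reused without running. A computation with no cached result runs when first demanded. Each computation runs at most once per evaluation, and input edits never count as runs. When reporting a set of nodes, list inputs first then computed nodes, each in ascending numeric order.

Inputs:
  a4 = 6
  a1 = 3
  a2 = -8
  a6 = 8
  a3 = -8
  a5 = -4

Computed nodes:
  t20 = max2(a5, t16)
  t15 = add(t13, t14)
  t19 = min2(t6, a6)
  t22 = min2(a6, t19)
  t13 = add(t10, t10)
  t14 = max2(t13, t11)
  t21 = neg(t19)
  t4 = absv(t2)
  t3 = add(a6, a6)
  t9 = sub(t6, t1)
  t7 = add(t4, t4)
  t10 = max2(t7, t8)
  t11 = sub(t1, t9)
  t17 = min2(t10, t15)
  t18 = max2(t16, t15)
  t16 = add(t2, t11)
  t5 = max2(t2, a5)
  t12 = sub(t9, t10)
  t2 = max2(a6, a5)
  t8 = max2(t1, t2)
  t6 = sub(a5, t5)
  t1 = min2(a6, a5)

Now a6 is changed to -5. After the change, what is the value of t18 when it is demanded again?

t18 now evaluates to 32.

Initial pass — values computed on the first demand:
  t1 = min2(8, -4) = -4
  t2 = max2(8, -4) = 8
  t4 = absv(8) = 8
  t5 = max2(8, -4) = 8
  t6 = sub(-4, 8) = -12
  t7 = add(8, 8) = 16
  t8 = max2(-4, 8) = 8
  t9 = sub(-12, -4) = -8
  t10 = max2(16, 8) = 16
  t11 = sub(-4, -8) = 4
  t13 = add(16, 16) = 32
  t14 = max2(32, 4) = 32
  t15 = add(32, 32) = 64
  t16 = add(8, 4) = 12
  t18 = max2(12, 64) = 64

Second demand — change propagation:
  t1: re-runs because a6 8->-5; new result -5.
  t2: re-runs because a6 8->-5; new result -4.
  t4: re-runs because t2 8->-4; new result 4.
  t5: re-runs because t2 8->-4; new result -4.
  t6: re-runs because t5 8->-4; new result 0.
  t7: re-runs because t4 8->4; t4 8->4; new result 8.
  t8: re-runs because t1 -4->-5; t2 8->-4; new result -4.
  t9: re-runs because t6 -12->0; t1 -4->-5; new result 5.
  t10: re-runs because t7 16->8; t8 8->-4; new result 8.
  t11: re-runs because t1 -4->-5; t9 -8->5; new result -10.
  t13: re-runs because t10 16->8; t10 16->8; new result 16.
  t14: re-runs because t13 32->16; t11 4->-10; new result 16.
  t15: re-runs because t13 32->16; t14 32->16; new result 32.
  t16: re-runs because t2 8->-4; t11 4->-10; new result -14.
  t18: re-runs because t16 12->-14; t15 64->32; new result 32.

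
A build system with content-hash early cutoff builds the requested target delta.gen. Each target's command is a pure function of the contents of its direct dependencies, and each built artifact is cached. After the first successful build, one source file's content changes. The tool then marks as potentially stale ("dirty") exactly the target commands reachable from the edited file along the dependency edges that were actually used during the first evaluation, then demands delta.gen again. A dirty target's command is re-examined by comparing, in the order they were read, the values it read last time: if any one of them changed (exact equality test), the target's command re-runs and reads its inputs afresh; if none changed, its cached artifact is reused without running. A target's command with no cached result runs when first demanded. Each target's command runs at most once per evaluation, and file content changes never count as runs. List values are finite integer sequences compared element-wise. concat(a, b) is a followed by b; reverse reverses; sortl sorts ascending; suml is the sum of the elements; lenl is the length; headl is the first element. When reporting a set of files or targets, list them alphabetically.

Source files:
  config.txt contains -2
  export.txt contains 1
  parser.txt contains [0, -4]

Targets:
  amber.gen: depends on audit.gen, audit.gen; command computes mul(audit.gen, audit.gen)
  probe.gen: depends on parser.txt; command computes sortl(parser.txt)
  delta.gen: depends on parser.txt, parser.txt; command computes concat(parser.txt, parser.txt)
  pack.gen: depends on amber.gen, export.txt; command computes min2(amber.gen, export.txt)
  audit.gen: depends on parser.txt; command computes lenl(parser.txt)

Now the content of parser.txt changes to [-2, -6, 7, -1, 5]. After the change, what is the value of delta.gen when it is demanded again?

New value of delta.gen: [-2, -6, 7, -1, 5, -2, -6, 7, -1, 5].

First evaluation (everything demanded from the output):
  delta.gen = concat([0, -4], [0, -4]) = [0, -4, 0, -4]

Propagation after the edit:
  delta.gen: runs — parser.txt [0, -4]->[-2, -6, 7, -1, 5]; parser.txt [0, -4]->[-2, -6, 7, -1, 5]; result [-2, -6, 7, -1, 5, -2, -6, 7, -1, 5].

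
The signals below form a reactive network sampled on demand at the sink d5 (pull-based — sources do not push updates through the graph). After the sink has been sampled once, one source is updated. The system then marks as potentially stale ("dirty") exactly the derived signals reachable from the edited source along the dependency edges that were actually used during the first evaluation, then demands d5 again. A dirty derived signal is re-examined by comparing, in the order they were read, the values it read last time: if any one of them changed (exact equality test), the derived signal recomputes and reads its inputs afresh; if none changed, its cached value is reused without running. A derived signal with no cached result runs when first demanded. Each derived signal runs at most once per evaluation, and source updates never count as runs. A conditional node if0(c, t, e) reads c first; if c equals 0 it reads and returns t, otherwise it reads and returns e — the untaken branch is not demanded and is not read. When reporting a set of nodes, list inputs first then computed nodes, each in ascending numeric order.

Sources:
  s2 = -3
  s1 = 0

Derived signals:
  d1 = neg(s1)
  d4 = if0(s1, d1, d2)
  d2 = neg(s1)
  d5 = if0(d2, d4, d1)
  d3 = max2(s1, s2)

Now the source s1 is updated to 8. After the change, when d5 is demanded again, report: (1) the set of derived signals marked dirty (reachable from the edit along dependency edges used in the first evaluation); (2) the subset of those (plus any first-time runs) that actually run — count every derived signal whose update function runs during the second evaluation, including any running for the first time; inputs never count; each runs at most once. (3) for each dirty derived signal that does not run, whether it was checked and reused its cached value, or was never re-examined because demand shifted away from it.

Initial pass — values computed on the first demand:
  d1 = neg(0) = 0
  d2 = neg(0) = 0
  d4 = if0(s1=0 -> then branch d1) = 0
  d5 = if0(d2=0 -> then branch d4) = 0

Second demand — change propagation:
  d1: re-runs because s1 0->8; new result -8.
  d2: re-runs because s1 0->8; new result -8.
  d4: dirty yet unreached — the second evaluation never asks for it.
  d5: re-runs because d2 0->-8; new result -8.

The important point: the flipped condition redirects demand; d4 is left stale, never re-checked.

Dirty set: d1, d2, d4, d5.
Run set: d1, d2, d5 (3 run).
Left stale — demand moved off them: d4.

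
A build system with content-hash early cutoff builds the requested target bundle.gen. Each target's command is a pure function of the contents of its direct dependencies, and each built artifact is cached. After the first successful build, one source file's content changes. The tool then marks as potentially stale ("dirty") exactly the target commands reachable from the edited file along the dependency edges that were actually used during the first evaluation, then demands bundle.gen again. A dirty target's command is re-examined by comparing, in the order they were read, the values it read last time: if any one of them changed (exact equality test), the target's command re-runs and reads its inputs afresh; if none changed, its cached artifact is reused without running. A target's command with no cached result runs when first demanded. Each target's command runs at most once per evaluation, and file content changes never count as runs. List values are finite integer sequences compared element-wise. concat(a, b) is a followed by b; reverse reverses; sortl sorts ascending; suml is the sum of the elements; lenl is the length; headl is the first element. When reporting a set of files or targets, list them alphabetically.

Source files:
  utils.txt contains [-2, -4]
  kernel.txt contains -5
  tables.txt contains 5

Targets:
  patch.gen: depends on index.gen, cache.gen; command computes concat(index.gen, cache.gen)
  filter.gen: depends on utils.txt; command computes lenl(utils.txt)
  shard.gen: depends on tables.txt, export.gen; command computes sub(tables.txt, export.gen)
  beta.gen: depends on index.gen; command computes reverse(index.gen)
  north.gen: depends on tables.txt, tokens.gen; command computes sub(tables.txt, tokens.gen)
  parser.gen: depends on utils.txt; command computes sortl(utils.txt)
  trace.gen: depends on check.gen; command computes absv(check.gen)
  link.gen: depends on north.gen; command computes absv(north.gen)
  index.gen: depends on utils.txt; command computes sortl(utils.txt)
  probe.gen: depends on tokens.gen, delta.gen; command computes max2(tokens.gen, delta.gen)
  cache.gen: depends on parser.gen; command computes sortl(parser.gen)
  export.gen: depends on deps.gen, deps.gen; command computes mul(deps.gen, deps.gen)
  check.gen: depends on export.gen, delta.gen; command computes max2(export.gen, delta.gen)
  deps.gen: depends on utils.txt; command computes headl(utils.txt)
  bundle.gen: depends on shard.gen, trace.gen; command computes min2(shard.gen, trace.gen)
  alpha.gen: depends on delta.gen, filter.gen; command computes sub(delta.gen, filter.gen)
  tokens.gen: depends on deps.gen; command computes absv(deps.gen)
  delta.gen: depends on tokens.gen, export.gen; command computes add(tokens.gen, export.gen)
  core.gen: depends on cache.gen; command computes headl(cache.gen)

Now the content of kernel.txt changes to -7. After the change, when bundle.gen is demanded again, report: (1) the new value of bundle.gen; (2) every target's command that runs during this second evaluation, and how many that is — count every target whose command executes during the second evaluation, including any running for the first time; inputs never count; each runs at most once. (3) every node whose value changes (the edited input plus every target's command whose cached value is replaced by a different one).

First evaluation (everything demanded from the output):
  deps.gen = headl([-2, -4]) = -2
  export.gen = mul(-2, -2) = 4
  shard.gen = sub(5, 4) = 1
  tokens.gen = absv(-2) = 2
  delta.gen = add(2, 4) = 6
  check.gen = max2(4, 6) = 6
  trace.gen = absv(6) = 6
  bundle.gen = min2(1, 6) = 1

Propagation after the edit:
  kernel.txt feeds no computation that the output demands — nothing is marked dirty and nothing runs.

Key observation: kernel.txt is never demanded by the output, so the edit triggers no recomputation at all.

New value of bundle.gen: 1.
Target commands that run: none — 0 in total.
Values that change: kernel.txt.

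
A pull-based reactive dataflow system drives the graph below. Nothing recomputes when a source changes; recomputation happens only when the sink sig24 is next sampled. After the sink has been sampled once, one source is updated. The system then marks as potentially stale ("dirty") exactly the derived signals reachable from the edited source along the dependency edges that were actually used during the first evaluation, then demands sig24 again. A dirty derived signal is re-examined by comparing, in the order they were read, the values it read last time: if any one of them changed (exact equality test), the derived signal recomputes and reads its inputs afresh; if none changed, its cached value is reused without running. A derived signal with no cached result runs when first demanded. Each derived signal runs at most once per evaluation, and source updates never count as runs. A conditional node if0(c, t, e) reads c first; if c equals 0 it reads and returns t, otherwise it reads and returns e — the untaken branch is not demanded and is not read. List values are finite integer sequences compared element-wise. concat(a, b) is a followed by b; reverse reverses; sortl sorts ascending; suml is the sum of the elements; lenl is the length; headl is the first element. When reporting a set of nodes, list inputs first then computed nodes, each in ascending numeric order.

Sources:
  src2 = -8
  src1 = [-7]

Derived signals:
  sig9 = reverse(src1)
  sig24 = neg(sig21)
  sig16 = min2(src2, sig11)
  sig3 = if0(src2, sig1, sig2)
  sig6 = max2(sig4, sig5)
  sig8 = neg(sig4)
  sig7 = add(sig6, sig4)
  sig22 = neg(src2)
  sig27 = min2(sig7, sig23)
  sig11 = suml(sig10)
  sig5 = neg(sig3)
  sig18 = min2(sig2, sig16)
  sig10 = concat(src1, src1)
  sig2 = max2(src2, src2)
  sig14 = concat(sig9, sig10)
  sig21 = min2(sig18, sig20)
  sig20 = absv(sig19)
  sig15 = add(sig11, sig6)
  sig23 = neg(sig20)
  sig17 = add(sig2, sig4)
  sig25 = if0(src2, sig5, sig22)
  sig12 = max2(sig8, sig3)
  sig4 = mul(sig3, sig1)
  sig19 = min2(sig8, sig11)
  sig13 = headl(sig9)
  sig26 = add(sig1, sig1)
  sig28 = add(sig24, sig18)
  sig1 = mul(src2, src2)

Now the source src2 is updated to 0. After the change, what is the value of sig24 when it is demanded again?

First evaluation (everything demanded from the output):
  sig1 = mul(-8, -8) = 64
  sig2 = max2(-8, -8) = -8
  sig3 = if0(src2=-8 -> else branch sig2) = -8
  sig4 = mul(-8, 64) = -512
  sig8 = neg(-512) = 512
  sig10 = concat([-7], [-7]) = [-7, -7]
  sig11 = suml([-7, -7]) = -14
  sig16 = min2(-8, -14) = -14
  sig18 = min2(-8, -14) = -14
  sig19 = min2(512, -14) = -14
  sig20 = absv(-14) = 14
  sig21 = min2(-14, 14) = -14
  sig24 = neg(-14) = 14

Propagation after the edit:
  sig1: runs — src2 -8->0; src2 -8->0; result 0.
  sig2: runs — src2 -8->0; src2 -8->0; result 0.
  sig3: runs — src2 -8->0; sig2 -8->0; result 0.
  sig4: runs — sig3 -8->0; sig1 64->0; result 0.
  sig8: runs — sig4 -512->0; result 0.
  sig16: runs — src2 -8->0; result -14 (same value as before).
  sig18: runs — sig2 -8->0; result -14 (same value as before).
  sig19: runs — sig8 512->0; result -14 (same value as before).
  sig20: checked — values it read are unchanged (sig19 unchanged); reused cached 14 without running.
  sig21: checked — values it read are unchanged (sig18 unchanged, sig20 unchanged); reused cached -14 without running.
  sig24: checked — values it read are unchanged (sig21 unchanged); reused cached 14 without running.

Key observation: the cutoff stops propagation at sig20 — its inputs' values are unchanged, so it reuses its cache.

New value of sig24: 14.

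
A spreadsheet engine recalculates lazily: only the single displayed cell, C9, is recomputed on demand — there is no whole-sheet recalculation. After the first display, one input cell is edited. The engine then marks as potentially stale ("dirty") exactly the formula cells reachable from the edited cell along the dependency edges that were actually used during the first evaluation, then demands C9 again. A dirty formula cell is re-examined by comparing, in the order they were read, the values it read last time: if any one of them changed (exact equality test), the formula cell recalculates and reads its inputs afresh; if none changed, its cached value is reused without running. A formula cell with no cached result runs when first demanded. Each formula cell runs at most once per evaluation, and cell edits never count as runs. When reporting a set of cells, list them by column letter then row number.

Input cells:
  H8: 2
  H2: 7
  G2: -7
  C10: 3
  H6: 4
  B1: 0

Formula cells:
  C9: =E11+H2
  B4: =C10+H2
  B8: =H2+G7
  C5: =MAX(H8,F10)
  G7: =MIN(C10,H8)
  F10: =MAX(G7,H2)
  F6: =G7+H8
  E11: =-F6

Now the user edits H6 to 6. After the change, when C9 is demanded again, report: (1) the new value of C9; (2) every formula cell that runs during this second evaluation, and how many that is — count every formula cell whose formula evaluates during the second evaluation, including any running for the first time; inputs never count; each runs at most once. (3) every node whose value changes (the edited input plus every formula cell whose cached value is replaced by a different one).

New value of C9: 3.
Formula cells that run: none — 0 in total.
Values that change: H6.
Key observation: H6 is never demanded by the output, so the edit triggers no recomputation at all.

First evaluation (everything demanded from the output):
  G7 = MIN(3, 2) = 2
  F6 = 2 + 2 = 4
  E11 = -(4) = -4
  C9 = -4 + 7 = 3

Propagation after the edit:
  H6 feeds no computation that the output demands — nothing is marked dirty and nothing runs.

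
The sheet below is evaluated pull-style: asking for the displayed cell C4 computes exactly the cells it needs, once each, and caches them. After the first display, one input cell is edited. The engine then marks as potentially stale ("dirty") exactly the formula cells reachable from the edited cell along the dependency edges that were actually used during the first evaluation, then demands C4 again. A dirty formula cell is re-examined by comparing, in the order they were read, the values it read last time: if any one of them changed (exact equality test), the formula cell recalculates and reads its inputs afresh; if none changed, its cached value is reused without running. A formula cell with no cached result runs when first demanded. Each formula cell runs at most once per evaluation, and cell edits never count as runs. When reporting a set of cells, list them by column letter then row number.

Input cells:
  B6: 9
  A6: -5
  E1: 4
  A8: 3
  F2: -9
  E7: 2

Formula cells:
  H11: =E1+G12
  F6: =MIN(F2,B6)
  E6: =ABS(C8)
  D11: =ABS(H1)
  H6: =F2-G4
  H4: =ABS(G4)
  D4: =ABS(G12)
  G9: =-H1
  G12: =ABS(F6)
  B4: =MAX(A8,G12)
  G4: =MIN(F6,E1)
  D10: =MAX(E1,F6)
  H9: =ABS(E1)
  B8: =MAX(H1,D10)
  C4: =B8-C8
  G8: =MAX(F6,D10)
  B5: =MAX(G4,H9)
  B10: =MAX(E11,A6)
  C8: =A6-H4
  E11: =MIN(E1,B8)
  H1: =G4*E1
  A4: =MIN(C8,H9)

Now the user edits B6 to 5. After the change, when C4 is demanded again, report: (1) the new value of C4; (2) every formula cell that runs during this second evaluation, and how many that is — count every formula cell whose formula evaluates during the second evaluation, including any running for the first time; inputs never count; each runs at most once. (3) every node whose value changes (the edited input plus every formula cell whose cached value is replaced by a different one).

Demanding C4 again yields 18.
1 formula cells run: F6.
The nodes whose values change: B6.
Note the absorption at F6: it re-runs yet its value is the same, leaving the output's value untouched.

First demand of the output computes:
  F6 = MIN(-9, 9) = -9
  D10 = MAX(4, -9) = 4
  G4 = MIN(-9, 4) = -9
  H1 = -9 * 4 = -36
  B8 = MAX(-36, 4) = 4
  H4 = ABS(-9) = 9
  C8 = -5 - 9 = -14
  C4 = 4 - -14 = 18

After the edit, cleaning proceeds:
  F6: a read changed (B6 9->5) — executes, giving -9 — identical to its old value.
  D10: dirty, but its reads are unchanged (E1 unchanged, F6 unchanged); cached 4 stands.
  G4: dirty, but its reads are unchanged (F6 unchanged, E1 unchanged); cached -9 stands.
  H1: dirty, but its reads are unchanged (G4 unchanged, E1 unchanged); cached -36 stands.
  B8: dirty, but its reads are unchanged (H1 unchanged, D10 unchanged); cached 4 stands.
  H4: dirty, but its reads are unchanged (G4 unchanged); cached 9 stands.
  C8: dirty, but its reads are unchanged (A6 unchanged, H4 unchanged); cached -14 stands.
  C4: dirty, but its reads are unchanged (B8 unchanged, C8 unchanged); cached 18 stands.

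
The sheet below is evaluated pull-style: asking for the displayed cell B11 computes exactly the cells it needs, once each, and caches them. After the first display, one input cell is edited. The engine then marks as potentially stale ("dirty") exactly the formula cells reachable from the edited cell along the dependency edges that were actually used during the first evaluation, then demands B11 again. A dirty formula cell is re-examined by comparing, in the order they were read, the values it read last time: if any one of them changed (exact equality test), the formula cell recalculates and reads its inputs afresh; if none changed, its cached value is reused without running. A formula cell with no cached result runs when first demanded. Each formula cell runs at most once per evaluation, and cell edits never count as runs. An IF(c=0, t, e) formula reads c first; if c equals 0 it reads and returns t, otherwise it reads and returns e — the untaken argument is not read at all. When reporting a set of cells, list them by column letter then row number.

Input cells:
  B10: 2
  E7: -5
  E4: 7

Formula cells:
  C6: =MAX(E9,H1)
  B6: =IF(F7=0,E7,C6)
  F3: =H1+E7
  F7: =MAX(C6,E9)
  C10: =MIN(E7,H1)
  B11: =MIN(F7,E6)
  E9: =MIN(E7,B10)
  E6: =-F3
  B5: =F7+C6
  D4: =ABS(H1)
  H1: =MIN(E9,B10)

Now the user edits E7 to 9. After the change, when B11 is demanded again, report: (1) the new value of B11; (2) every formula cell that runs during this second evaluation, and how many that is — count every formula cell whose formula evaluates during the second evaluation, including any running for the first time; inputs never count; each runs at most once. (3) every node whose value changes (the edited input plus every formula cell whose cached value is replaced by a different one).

First demand of the output computes:
  E9 = MIN(-5, 2) = -5
  H1 = MIN(-5, 2) = -5
  C6 = MAX(-5, -5) = -5
  F3 = -5 + -5 = -10
  E6 = -(-10) = 10
  F7 = MAX(-5, -5) = -5
  B11 = MIN(-5, 10) = -5

After the edit, cleaning proceeds:
  E9: a read changed (E7 -5->9) — executes, giving 2.
  H1: a read changed (E9 -5->2) — executes, giving 2.
  C6: a read changed (E9 -5->2; H1 -5->2) — executes, giving 2.
  F3: a read changed (H1 -5->2; E7 -5->9) — executes, giving 11.
  E6: a read changed (F3 -10->11) — executes, giving -11.
  F7: a read changed (C6 -5->2; E9 -5->2) — executes, giving 2.
  B11: a read changed (F7 -5->2; E6 10->-11) — executes, giving -11.

Demanding B11 again yields -11.
7 formula cells run: B11, C6, E6, E9, F3, F7, H1.
The nodes whose values change: B11, C6, E6, E7, E9, F3, F7, H1.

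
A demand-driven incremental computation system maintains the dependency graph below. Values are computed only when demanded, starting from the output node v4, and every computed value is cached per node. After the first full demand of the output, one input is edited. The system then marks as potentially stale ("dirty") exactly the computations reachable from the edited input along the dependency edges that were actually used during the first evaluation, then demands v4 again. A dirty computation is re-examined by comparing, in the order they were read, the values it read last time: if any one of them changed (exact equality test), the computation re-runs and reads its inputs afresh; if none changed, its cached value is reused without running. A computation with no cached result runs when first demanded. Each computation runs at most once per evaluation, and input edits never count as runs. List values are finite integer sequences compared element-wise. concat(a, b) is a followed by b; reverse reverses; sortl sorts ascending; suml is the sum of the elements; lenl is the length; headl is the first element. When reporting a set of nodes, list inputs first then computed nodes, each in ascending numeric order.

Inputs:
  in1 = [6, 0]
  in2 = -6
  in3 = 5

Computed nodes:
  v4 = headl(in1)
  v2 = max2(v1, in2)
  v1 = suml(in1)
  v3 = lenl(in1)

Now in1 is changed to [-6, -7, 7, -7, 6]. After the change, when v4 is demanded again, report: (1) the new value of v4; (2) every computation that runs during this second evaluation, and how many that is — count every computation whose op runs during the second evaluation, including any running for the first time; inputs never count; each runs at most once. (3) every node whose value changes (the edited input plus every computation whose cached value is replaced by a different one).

First evaluation (everything demanded from the output):
  v4 = headl([6, 0]) = 6

Propagation after the edit:
  v4: runs — in1 [6, 0]->[-6, -7, 7, -7, 6]; result -6.

New value of v4: -6.
Computations that run: v4 — 1 in total.
Values that change: in1, v4.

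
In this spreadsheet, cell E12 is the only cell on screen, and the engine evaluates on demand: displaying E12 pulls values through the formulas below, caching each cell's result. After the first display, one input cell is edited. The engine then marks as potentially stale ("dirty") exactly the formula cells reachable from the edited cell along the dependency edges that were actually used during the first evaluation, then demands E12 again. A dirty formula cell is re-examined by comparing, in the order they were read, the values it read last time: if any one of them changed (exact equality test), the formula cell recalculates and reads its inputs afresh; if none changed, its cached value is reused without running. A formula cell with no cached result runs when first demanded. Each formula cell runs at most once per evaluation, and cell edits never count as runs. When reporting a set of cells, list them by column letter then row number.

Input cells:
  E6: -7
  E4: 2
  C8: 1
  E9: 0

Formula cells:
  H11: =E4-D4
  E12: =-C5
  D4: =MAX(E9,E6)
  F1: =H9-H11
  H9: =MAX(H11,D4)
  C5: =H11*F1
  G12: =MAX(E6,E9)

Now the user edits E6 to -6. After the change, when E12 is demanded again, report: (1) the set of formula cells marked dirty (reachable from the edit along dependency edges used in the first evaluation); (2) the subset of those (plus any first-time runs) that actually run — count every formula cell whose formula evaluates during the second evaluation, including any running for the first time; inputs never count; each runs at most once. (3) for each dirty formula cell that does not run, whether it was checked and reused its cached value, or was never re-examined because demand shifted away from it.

Dirty set: C5, D4, E12, F1, H9, H11.
Run set: D4 (1 run).
Re-examined without running (cache reused): C5, E12, F1, H9, H11.
The important point: D4 recomputes to an identical value, and the output ends up unchanged.

Initial pass — values computed on the first demand:
  D4 = MAX(0, -7) = 0
  H11 = 2 - 0 = 2
  H9 = MAX(2, 0) = 2
  F1 = 2 - 2 = 0
  C5 = 2 * 0 = 0
  E12 = -(0) = 0

Second demand — change propagation:
  D4: re-runs because E6 -7->-6; new result 0 (unchanged).
  H11: re-examined; everything it read last time is the same (E4 unchanged, D4 unchanged) — cache 2 kept, no run.
  H9: re-examined; everything it read last time is the same (H11 unchanged, D4 unchanged) — cache 2 kept, no run.
  F1: re-examined; everything it read last time is the same (H9 unchanged, H11 unchanged) — cache 0 kept, no run.
  C5: re-examined; everything it read last time is the same (H11 unchanged, F1 unchanged) — cache 0 kept, no run.
  E12: re-examined; everything it read last time is the same (C5 unchanged) — cache 0 kept, no run.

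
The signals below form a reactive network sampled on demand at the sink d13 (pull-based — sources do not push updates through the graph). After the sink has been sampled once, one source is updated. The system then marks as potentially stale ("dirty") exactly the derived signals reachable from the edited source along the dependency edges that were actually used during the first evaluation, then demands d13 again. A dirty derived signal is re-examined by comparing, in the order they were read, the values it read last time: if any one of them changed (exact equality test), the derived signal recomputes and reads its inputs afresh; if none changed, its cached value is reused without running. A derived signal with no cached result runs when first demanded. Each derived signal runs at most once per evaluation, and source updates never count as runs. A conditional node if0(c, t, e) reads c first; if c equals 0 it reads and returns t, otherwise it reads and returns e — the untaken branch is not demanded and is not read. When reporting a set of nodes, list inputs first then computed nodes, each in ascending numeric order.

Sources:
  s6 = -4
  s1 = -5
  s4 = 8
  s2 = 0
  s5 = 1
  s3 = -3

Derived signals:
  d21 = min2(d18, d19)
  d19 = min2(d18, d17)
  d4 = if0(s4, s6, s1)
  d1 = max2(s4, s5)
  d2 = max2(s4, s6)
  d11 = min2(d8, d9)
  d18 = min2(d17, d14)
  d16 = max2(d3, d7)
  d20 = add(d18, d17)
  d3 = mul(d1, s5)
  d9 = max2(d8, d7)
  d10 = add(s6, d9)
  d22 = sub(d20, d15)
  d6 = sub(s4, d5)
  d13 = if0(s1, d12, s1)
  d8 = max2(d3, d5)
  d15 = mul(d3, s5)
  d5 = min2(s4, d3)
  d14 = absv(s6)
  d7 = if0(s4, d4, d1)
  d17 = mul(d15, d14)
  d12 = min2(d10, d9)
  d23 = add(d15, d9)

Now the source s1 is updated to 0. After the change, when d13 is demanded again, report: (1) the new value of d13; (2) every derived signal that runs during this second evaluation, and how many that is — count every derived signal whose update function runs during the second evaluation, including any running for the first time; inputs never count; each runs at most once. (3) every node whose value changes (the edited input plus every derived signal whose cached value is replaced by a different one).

d13 now evaluates to 4.
Run set: d1, d3, d5, d7, d8, d9, d10, d12, d13 (9 run).
Changed values: s1, d13.
The important point: the flipped condition pulls in fresh nodes; d1, d3, d5, d7, d8, d9, d10, d12 run for the first time.

Initial pass — values computed on the first demand:
  d13 = if0(s1=-5 -> else branch s1) = -5

Second demand — change propagation:
  d1: newly demanded (no cache) — executes and yields 8.
  d3: newly demanded (no cache) — executes and yields 8.
  d5: newly demanded (no cache) — executes and yields 8.
  d7: newly demanded (no cache) — executes and yields 8.
  d8: newly demanded (no cache) — executes and yields 8.
  d9: newly demanded (no cache) — executes and yields 8.
  d10: newly demanded (no cache) — executes and yields 4.
  d12: newly demanded (no cache) — executes and yields 4.
  d13: re-runs because s1 -5->0; s1 -5->0; new result 4.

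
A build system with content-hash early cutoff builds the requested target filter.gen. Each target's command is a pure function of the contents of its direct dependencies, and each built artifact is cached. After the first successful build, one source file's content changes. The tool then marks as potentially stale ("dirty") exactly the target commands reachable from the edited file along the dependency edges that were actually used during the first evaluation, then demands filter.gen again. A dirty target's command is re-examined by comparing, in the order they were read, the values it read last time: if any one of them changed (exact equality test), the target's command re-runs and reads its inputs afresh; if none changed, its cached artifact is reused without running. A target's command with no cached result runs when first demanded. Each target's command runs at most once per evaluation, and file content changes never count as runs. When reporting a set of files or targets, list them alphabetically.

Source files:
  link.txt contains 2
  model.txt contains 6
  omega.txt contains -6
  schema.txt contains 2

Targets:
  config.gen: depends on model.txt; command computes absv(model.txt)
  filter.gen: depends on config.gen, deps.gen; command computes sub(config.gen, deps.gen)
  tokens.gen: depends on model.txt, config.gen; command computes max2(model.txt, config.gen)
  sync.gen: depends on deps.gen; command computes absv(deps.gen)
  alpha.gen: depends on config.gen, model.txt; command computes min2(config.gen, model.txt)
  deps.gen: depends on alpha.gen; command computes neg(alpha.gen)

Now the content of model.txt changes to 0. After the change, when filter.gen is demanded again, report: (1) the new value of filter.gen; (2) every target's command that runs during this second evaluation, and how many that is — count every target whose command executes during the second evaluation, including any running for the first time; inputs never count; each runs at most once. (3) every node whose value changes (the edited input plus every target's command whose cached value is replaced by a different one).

New value of filter.gen: 0.
Target commands that run: alpha.gen, config.gen, deps.gen, filter.gen — 4 in total.
Values that change: alpha.gen, config.gen, deps.gen, filter.gen, model.txt.

First evaluation (everything demanded from the output):
  config.gen = absv(6) = 6
  alpha.gen = min2(6, 6) = 6
  deps.gen = neg(6) = -6
  filter.gen = sub(6, -6) = 12

Propagation after the edit:
  config.gen: runs — model.txt 6->0; result 0.
  alpha.gen: runs — config.gen 6->0; model.txt 6->0; result 0.
  deps.gen: runs — alpha.gen 6->0; result 0.
  filter.gen: runs — config.gen 6->0; deps.gen -6->0; result 0.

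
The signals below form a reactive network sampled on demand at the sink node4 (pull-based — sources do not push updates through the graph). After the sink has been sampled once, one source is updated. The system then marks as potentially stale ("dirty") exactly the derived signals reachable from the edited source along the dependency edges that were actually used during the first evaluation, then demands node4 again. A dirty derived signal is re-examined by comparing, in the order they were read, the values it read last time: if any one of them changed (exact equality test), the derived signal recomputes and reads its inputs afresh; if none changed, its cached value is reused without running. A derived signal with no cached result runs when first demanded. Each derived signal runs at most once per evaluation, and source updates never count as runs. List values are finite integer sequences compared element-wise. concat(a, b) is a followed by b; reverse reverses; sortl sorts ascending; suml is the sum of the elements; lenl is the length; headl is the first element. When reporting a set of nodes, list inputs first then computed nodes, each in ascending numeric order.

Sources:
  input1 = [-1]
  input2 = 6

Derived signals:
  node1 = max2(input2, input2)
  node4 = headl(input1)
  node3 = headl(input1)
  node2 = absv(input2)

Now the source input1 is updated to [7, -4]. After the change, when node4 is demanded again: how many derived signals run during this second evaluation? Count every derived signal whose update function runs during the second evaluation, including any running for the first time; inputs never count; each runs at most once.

Run set: node4 (1 run).

Initial pass — values computed on the first demand:
  node4 = headl([-1]) = -1

Second demand — change propagation:
  node4: re-runs because input1 [-1]->[7, -4]; new result 7.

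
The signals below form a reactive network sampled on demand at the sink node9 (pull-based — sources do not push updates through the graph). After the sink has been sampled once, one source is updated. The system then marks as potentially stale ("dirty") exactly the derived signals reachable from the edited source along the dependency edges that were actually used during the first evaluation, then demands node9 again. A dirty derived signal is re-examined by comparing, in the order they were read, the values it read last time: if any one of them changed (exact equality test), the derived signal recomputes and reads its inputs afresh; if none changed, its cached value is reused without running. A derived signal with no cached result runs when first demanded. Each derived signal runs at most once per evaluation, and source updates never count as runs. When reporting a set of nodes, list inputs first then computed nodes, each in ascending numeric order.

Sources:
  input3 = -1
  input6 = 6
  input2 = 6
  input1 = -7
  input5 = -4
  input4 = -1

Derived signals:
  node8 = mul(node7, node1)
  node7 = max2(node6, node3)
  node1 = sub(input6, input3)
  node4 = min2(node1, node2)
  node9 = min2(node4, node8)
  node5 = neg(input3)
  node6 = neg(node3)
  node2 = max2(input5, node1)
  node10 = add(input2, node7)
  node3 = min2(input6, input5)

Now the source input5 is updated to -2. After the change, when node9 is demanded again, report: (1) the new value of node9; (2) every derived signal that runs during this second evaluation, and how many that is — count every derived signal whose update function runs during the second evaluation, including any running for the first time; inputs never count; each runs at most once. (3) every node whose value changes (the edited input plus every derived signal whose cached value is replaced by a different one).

node9 now evaluates to 7.
Run set: node2, node3, node6, node7, node8, node9 (6 run).
Changed values: input5, node3, node6, node7, node8.
The important point: at node4 every value read last time is unchanged, so the dirty flag clears without a run.

Initial pass — values computed on the first demand:
  node1 = sub(6, -1) = 7
  node2 = max2(-4, 7) = 7
  node3 = min2(6, -4) = -4
  node4 = min2(7, 7) = 7
  node6 = neg(-4) = 4
  node7 = max2(4, -4) = 4
  node8 = mul(4, 7) = 28
  node9 = min2(7, 28) = 7

Second demand — change propagation:
  node2: re-runs because input5 -4->-2; new result 7 (unchanged).
  node3: re-runs because input5 -4->-2; new result -2.
  node4: re-examined; everything it read last time is the same (node1 unchanged, node2 unchanged) — cache 7 kept, no run.
  node6: re-runs because node3 -4->-2; new result 2.
  node7: re-runs because node6 4->2; node3 -4->-2; new result 2.
  node8: re-runs because node7 4->2; new result 14.
  node9: re-runs because node8 28->14; new result 7 (unchanged).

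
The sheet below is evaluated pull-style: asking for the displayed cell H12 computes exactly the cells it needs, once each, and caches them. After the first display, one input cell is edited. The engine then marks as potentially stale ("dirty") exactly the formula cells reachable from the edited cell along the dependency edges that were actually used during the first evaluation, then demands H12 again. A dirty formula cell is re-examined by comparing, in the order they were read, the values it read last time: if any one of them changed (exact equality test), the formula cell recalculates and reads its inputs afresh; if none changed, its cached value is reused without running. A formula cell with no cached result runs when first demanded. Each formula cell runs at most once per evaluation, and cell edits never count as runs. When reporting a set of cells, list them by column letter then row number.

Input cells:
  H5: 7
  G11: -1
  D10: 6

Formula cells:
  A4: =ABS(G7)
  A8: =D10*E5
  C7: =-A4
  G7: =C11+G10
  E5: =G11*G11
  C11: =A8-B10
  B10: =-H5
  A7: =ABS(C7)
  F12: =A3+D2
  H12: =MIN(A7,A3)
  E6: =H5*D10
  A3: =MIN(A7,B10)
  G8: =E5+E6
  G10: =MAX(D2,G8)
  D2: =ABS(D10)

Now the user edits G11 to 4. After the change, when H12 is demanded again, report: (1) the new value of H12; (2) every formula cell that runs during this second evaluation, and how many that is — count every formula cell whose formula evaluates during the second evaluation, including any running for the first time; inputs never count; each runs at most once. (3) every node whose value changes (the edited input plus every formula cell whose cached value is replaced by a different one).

First demand of the output computes:
  B10 = -(7) = -7
  D2 = ABS(6) = 6
  E5 = -1 * -1 = 1
  A8 = 6 * 1 = 6
  C11 = 6 - -7 = 13
  E6 = 7 * 6 = 42
  G8 = 1 + 42 = 43
  G10 = MAX(6, 43) = 43
  G7 = 13 + 43 = 56
  A4 = ABS(56) = 56
  C7 = -(56) = -56
  A7 = ABS(-56) = 56
  A3 = MIN(56, -7) = -7
  H12 = MIN(56, -7) = -7

After the edit, cleaning proceeds:
  E5: a read changed (G11 -1->4; G11 -1->4) — executes, giving 16.
  A8: a read changed (E5 1->16) — executes, giving 96.
  C11: a read changed (A8 6->96) — executes, giving 103.
  G8: a read changed (E5 1->16) — executes, giving 58.
  G10: a read changed (G8 43->58) — executes, giving 58.
  G7: a read changed (C11 13->103; G10 43->58) — executes, giving 161.
  A4: a read changed (G7 56->161) — executes, giving 161.
  C7: a read changed (A4 56->161) — executes, giving -161.
  A7: a read changed (C7 -56->-161) — executes, giving 161.
  A3: a read changed (A7 56->161) — executes, giving -7 — identical to its old value.
  H12: a read changed (A7 56->161) — executes, giving -7 — identical to its old value.

Demanding H12 again yields -7.
11 formula cells run: A3, A4, A7, A8, C7, C11, E5, G7, G8, G10, H12.
The nodes whose values change: A4, A7, A8, C7, C11, E5, G7, G8, G10, G11.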